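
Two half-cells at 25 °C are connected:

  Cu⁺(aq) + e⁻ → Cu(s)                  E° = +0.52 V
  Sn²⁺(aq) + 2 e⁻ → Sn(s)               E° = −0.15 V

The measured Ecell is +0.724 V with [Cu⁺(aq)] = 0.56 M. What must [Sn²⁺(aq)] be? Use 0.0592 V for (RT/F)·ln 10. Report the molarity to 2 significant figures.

0.0047 M

With Cu⁺/Cu at the cathode and Sn²⁺/Sn at the anode, E°cell = +0.52 − (−0.15) = +0.67 V (n = 2).
Since E = E° − (0.0592/n)·log Q, log Q = n(E° − E)/0.0592 = −1.824.
For 2 Cu⁺(aq) + Sn(s) → 2 Cu(s) + Sn²⁺(aq), the reaction quotient is Q = [Sn²⁺(aq)] / [Cu⁺(aq)]^2.
Substituting the known concentrations and solving, log [Sn²⁺(aq)] = −2.328 and [Sn²⁺(aq)] = 0.0047 M.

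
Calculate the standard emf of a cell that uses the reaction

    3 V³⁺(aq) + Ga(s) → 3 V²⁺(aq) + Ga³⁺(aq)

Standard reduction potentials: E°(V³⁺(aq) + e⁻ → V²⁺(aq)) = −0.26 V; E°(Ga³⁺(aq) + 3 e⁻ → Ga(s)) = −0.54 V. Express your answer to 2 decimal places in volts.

In the reaction as written, V³⁺(aq) is reduced (cathode) and Ga³⁺(aq) is produced by oxidation at the anode.
E°cell = E°(cathode) − E°(anode) = −0.26 − (−0.54) = +0.28 V.
The positive value indicates the reaction is spontaneous as written.

+0.28 V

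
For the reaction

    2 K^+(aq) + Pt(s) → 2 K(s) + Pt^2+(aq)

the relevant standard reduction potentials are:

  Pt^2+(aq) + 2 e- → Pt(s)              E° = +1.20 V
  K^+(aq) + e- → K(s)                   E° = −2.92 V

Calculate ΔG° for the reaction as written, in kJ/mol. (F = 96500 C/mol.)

+795 kJ/mol

In the reaction as written K^+(aq) is reduced, so the K⁺/K couple is the cathode and Pt²⁺/Pt is the anode.
E°cell = −2.92 − (+1.20) = −4.12 V; balancing electrons gives n = 2.
ΔG° = −nFE°cell = −(2)(96500)(−4.12) J/mol = +795 kJ/mol.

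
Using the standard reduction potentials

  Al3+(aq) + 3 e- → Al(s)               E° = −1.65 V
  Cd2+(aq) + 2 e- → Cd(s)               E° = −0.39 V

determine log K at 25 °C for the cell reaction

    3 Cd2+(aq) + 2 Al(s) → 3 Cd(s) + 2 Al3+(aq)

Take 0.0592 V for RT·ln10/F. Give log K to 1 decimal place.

The Cd²⁺/Cd couple is reduced (cathode); E°cell = −0.39 − (−1.65) = +1.26 V with n = 6.
At equilibrium E = 0, so log K = nE°cell / 0.0592 = (6)(+1.26) / 0.0592 = 127.7.

log K = 127.7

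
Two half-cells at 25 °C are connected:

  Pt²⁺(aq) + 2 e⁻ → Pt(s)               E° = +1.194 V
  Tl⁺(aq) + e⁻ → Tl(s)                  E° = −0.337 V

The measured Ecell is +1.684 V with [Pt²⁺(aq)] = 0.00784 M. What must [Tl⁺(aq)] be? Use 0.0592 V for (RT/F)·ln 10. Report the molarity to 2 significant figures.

The Pt²⁺/Pt couple has the larger reduction potential, so it is the cathode: E°cell = +1.194 − (−0.337) = +1.531 V and n = 2.
Rearranging E = E° − (0.0592/n)·log Q gives log Q = 2(+1.531 − (+1.684))/0.0592 = −5.169.
The balanced reaction is Pt²⁺(aq) + 2 Tl(s) → Pt(s) + 2 Tl⁺(aq), so Q = [Tl⁺(aq)]^2 / [Pt²⁺(aq)].
Solving for the unknown gives log [Tl⁺(aq)] = −3.637, so [Tl⁺(aq)] ≈ 0.00023 M.

0.00023 M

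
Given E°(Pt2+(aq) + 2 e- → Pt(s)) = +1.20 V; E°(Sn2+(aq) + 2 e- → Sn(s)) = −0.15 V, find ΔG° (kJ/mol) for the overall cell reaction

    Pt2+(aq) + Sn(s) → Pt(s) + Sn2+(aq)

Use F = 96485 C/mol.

In the reaction as written Pt2+(aq) is reduced, so the Pt²⁺/Pt couple is the cathode and Sn²⁺/Sn is the anode.
E°cell = +1.20 − (−0.15) = +1.35 V; balancing electrons gives n = 2.
ΔG° = −nFE°cell = −(2)(96485)(+1.35) J/mol = −261 kJ/mol.

−261 kJ/mol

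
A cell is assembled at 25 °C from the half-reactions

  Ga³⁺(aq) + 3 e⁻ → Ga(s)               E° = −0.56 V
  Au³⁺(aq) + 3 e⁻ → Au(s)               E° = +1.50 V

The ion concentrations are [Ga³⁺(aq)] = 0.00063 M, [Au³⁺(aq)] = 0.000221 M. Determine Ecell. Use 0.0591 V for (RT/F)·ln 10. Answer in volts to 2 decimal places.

Au³⁺/Au is reduced (cathode, E° = +1.50 V) and Ga³⁺/Ga is oxidized (anode).
The standard potential is +1.50 − (−0.56) = +2.06 V and the balanced reaction transfers n = 3 electrons.
For the overall reaction Au³⁺(aq) + Ga(s) → Au(s) + Ga³⁺(aq), Q = [Ga³⁺(aq)] / [Au³⁺(aq)] = 2.85, giving log Q = 0.455.
By the Nernst equation, E = +2.06 − (0.0591/3)·(0.455) = +2.05 V.

+2.05 V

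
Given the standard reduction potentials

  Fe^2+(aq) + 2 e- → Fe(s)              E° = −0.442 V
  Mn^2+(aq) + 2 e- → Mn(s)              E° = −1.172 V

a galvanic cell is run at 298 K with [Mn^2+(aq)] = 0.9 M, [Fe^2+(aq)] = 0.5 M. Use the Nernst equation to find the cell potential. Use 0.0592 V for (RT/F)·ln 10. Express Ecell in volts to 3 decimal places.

+0.722 V

Since E°(Fe²⁺/Fe) > E°(Mn²⁺/Mn), Fe²⁺/Fe serves as the cathode.
E°cell = −0.442 − (−1.172) = +0.730 V, with n = 2 electrons transferred.
The balanced reaction is Fe^2+(aq) + Mn(s) → Fe(s) + Mn^2+(aq), so Q = [Mn^2+(aq)] / [Fe^2+(aq)] = 1.8 and log Q = 0.255.
Applying E = E° − (RT ln10/nF)·log Q gives +0.730 − (0.0592/2)(0.255) = +0.722 V.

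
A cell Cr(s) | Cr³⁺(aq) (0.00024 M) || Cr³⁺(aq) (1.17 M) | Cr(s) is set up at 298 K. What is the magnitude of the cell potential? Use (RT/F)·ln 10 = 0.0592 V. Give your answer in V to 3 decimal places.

For a concentration cell E°cell = 0, since both electrodes use the same couple.
The compartment with the higher Cr³⁺(aq) concentration (1.17 M) acts as the cathode; ions are reduced there and produced at the dilute (0.00024 M) anode.
With n = 3, Ecell = −(0.0592/3)·log([dilute]/[conc]) = −(0.0592/3)·log(0.00024/1.17) = +0.073 V.

0.073 V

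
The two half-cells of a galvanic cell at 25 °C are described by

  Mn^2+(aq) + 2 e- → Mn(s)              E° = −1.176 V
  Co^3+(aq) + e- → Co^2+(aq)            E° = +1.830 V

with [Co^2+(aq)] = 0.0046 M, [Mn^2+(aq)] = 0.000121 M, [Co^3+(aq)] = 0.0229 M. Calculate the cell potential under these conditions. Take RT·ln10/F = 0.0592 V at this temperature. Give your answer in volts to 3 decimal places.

The Co³⁺/Co²⁺ couple has the more positive E°, so it is the cathode; Mn²⁺/Mn is the anode.
E°cell = E°cat − E°an = +1.830 − (−1.176) = +3.006 V; n = 2.
Balancing gives 2 Co^3+(aq) + Mn(s) → 2 Co^2+(aq) + Mn^2+(aq); hence Q = ([Co^2+(aq)]^2·[Mn^2+(aq)]) / [Co^3+(aq)]^2 = 4.88×10^−6 (log Q = −5.311).
E = E° − (0.0592/n)·log Q = +3.006 − (0.0592/2)(−5.311) = +3.163 V.

+3.163 V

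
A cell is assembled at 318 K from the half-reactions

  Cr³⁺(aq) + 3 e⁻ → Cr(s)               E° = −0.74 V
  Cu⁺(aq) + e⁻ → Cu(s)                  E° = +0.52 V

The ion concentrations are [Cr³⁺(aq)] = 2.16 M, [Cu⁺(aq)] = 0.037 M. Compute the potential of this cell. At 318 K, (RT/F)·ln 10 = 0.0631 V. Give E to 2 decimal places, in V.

+1.16 V

Since E°(Cu⁺/Cu) > E°(Cr³⁺/Cr), Cu⁺/Cu serves as the cathode.
The standard potential is +0.52 − (−0.74) = +1.26 V and the balanced reaction transfers n = 3 electrons.
For the overall reaction 3 Cu⁺(aq) + Cr(s) → 3 Cu(s) + Cr³⁺(aq), Q = [Cr³⁺(aq)] / [Cu⁺(aq)]^3 = 4.26×10^4, giving log Q = 4.630.
Applying E = E° − (RT ln10/nF)·log Q gives +1.26 − (0.0631/3)(4.630) = +1.16 V.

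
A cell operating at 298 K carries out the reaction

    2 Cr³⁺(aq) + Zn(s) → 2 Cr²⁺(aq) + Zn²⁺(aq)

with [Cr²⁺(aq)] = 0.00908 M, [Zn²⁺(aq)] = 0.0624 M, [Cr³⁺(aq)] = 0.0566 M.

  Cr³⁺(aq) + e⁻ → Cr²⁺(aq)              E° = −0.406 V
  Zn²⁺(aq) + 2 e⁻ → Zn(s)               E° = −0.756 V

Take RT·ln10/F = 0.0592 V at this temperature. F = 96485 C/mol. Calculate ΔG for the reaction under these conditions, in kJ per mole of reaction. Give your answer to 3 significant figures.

−83.5 kJ/mol

The standard cell potential is −0.406 − (−0.756) = +0.350 V, with n = 2 electrons in the balanced equation.
Q = ([Cr²⁺(aq)]^2·[Zn²⁺(aq)]) / [Cr³⁺(aq)]^2 = 0.00161, so log Q = −2.794 and E = +0.350 − (0.0592/2)(−2.794) = +0.4327 V.
Finally ΔG = −nFE = −(2)(96485 C/mol)(+0.4327 V) = −83.5 kJ/mol.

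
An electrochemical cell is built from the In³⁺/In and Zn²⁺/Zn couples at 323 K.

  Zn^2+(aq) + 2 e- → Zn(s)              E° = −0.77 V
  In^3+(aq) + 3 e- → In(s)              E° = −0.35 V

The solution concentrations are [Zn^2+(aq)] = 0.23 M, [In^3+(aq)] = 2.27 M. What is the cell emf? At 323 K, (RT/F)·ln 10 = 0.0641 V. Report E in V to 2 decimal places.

Since E°(In³⁺/In) > E°(Zn²⁺/Zn), In³⁺/In serves as the cathode.
The standard potential is −0.35 − (−0.77) = +0.42 V and the balanced reaction transfers n = 6 electrons.
Balancing gives 2 In^3+(aq) + 3 Zn(s) → 2 In(s) + 3 Zn^2+(aq); hence Q = [Zn^2+(aq)]^3 / [In^3+(aq)]^2 = 0.00236 (log Q = −2.627).
Applying E = E° − (RT ln10/nF)·log Q gives +0.42 − (0.0641/6)(−2.627) = +0.45 V.

+0.45 V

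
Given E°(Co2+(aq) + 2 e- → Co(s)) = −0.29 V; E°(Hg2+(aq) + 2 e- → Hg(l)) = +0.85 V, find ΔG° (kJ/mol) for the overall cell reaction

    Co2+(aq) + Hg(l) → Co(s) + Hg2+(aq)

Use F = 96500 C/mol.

In the reaction as written Co2+(aq) is reduced, so the Co²⁺/Co couple is the cathode and Hg²⁺/Hg is the anode.
E°cell = −0.29 − (+0.85) = −1.14 V; balancing electrons gives n = 2.
ΔG° = −nFE°cell = −(2)(96500)(−1.14) J/mol = +220 kJ/mol.

+220 kJ/mol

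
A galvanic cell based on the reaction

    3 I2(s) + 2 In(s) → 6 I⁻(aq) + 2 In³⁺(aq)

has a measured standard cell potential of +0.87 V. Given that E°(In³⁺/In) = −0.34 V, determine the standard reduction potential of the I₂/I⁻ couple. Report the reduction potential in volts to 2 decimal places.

In the reaction as written the I₂/I⁻ couple is reduced (cathode) and In³⁺/In is oxidized (anode), so E°cell = E°(I₂/I⁻) − E°(In³⁺/In).
E°(I₂/I⁻) = E°cell + E°(anode) = +0.87 + (−0.34) = +0.53 V.

+0.53 V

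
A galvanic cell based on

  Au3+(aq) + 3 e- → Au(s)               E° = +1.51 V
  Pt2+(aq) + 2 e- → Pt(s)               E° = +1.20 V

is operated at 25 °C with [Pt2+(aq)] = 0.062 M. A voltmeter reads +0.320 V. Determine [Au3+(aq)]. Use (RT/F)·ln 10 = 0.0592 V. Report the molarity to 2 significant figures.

The Au³⁺/Au couple has the larger reduction potential, so it is the cathode: E°cell = +1.51 − (+1.20) = +0.31 V and n = 6.
Rearranging E = E° − (0.0592/n)·log Q gives log Q = 6(+0.31 − (+0.320))/0.0592 = −1.014.
The balanced reaction is 2 Au3+(aq) + 3 Pt(s) → 2 Au(s) + 3 Pt2+(aq), so Q = [Pt2+(aq)]^3 / [Au3+(aq)]^2.
Isolating [Au3+(aq)] in Q = 10^{−1.014} yields log [Au3+(aq)] = −1.304, i.e. 0.050 M.

0.050 M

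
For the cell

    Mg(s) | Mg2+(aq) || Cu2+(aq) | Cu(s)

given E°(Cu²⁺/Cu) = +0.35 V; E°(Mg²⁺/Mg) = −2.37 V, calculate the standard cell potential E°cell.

+2.72 V

By convention the left-hand electrode in cell notation is the anode (oxidation) and the right-hand electrode is the cathode (reduction).
E°cell = E°(right) − E°(left) = +0.35 − (−2.37) = +2.72 V.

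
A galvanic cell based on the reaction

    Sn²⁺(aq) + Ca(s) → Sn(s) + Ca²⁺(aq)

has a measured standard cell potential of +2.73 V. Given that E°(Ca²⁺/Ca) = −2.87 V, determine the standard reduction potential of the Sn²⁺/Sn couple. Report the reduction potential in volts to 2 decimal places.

In the reaction as written the Sn²⁺/Sn couple is reduced (cathode) and Ca²⁺/Ca is oxidized (anode), so E°cell = E°(Sn²⁺/Sn) − E°(Ca²⁺/Ca).
E°(Sn²⁺/Sn) = E°cell + E°(anode) = +2.73 + (−2.87) = −0.14 V.

−0.14 V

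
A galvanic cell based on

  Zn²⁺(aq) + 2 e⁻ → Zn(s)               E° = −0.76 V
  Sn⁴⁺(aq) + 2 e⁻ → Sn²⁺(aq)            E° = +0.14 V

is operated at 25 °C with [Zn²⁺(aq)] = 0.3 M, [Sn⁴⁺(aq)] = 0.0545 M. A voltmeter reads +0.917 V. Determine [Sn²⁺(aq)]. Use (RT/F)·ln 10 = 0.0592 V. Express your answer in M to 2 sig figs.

With Sn⁴⁺/Sn²⁺ at the cathode and Zn²⁺/Zn at the anode, E°cell = +0.14 − (−0.76) = +0.90 V (n = 2).
Rearranging E = E° − (0.0592/n)·log Q gives log Q = 2(+0.90 − (+0.917))/0.0592 = −0.574.
Balancing electrons gives Sn⁴⁺(aq) + Zn(s) → Sn²⁺(aq) + Zn²⁺(aq); thus Q = ([Sn²⁺(aq)]·[Zn²⁺(aq)]) / [Sn⁴⁺(aq)].
Isolating [Sn²⁺(aq)] in Q = 10^{−0.574} yields log [Sn²⁺(aq)] = −1.315, i.e. 0.048 M.

0.048 M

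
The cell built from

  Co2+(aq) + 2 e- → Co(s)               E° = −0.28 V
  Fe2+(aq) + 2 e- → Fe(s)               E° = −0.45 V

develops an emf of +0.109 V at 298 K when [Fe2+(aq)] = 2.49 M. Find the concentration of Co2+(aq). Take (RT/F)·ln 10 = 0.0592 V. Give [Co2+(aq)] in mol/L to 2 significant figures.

0.022 M

The Co²⁺/Co couple has the larger reduction potential, so it is the cathode: E°cell = −0.28 − (−0.45) = +0.17 V and n = 2.
Rearranging E = E° − (0.0592/n)·log Q gives log Q = 2(+0.17 − (+0.109))/0.0592 = 2.061.
For Co2+(aq) + Fe(s) → Co(s) + Fe2+(aq), the reaction quotient is Q = [Fe2+(aq)] / [Co2+(aq)].
Substituting the known concentrations and solving, log [Co2+(aq)] = −1.665 and [Co2+(aq)] = 0.022 M.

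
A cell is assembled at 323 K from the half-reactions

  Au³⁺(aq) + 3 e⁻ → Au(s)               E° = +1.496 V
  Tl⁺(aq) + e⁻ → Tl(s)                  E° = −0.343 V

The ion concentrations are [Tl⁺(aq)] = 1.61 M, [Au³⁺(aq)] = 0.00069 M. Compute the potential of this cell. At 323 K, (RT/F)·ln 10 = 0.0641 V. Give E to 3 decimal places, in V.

The Au³⁺/Au couple has the more positive E°, so it is the cathode; Tl⁺/Tl is the anode.
E°cell = +1.496 − (−0.343) = +1.839 V, with n = 3 electrons transferred.
Balancing gives Au³⁺(aq) + 3 Tl(s) → Au(s) + 3 Tl⁺(aq); hence Q = [Tl⁺(aq)]^3 / [Au³⁺(aq)] = 6.05×10^3 (log Q = 3.782).
Applying E = E° − (RT ln10/nF)·log Q gives +1.839 − (0.0641/3)(3.782) = +1.758 V.

+1.758 V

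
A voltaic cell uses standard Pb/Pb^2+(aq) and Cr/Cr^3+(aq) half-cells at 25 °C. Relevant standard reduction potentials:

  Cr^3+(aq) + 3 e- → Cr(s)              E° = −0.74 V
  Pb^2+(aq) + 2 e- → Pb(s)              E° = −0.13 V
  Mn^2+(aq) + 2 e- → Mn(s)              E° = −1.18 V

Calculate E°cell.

+0.61 V

Of the two couples in this cell, the one with the more positive reduction potential is reduced at the cathode: here that is Pb²⁺/Pb (−0.13 V); Cr³⁺/Cr (−0.74 V) is the anode.
E°cell = E°(cathode) − E°(anode) = −0.13 − (−0.74) = +0.61 V.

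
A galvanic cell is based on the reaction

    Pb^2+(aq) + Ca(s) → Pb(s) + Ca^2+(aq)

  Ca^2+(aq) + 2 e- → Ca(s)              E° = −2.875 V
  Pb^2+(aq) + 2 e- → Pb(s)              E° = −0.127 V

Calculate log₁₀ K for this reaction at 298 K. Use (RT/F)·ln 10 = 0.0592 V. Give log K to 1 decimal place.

The Pb²⁺/Pb couple is reduced (cathode); E°cell = −0.127 − (−2.875) = +2.748 V with n = 2.
At equilibrium E = 0, so log K = nE°cell / 0.0592 = (2)(+2.748) / 0.0592 = 92.8.

log K = 92.8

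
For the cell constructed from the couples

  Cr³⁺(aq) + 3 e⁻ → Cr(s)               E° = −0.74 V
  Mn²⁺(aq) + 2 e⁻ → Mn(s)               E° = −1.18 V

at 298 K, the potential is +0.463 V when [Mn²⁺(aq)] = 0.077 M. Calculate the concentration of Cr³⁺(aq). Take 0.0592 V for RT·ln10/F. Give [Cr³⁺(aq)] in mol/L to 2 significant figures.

Cr³⁺/Cr is the cathode (higher E°); E°cell = −0.74 − (−1.18) = +0.44 V with n = 6.
Since E = E° − (0.0592/n)·log Q, log Q = n(E° − E)/0.0592 = −2.331.
Balancing electrons gives 2 Cr³⁺(aq) + 3 Mn(s) → 2 Cr(s) + 3 Mn²⁺(aq); thus Q = [Mn²⁺(aq)]^3 / [Cr³⁺(aq)]^2.
Isolating [Cr³⁺(aq)] in Q = 10^{−2.331} yields log [Cr³⁺(aq)] = −0.505, i.e. 0.31 M.

0.31 M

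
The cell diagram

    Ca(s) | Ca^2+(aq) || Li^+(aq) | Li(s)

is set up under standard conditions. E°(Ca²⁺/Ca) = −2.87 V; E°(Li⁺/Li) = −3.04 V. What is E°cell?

By convention the left-hand electrode in cell notation is the anode (oxidation) and the right-hand electrode is the cathode (reduction).
E°cell = E°(right) − E°(left) = −3.04 − (−2.87) = −0.17 V.
The negative sign shows that, as written, the cell would require an external voltage to drive the reaction.

−0.17 V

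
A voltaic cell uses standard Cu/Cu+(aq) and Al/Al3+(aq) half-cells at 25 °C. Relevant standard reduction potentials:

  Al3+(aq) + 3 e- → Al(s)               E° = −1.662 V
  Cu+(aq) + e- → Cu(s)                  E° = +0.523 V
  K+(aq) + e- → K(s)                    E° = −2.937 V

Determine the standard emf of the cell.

+2.185 V

Of the two couples in this cell, the one with the more positive reduction potential is reduced at the cathode: here that is Cu⁺/Cu (+0.523 V); Al³⁺/Al (−1.662 V) is the anode.
E°cell = E°(cathode) − E°(anode) = +0.523 − (−1.662) = +2.185 V.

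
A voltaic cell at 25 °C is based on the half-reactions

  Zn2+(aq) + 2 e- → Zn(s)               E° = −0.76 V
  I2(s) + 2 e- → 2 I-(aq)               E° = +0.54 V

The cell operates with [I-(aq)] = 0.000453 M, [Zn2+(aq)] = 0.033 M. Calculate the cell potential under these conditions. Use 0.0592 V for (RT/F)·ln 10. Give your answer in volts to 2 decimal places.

+1.54 V

Since E°(I₂/I⁻) > E°(Zn²⁺/Zn), I₂/I⁻ serves as the cathode.
The standard potential is +0.54 − (−0.76) = +1.30 V and the balanced reaction transfers n = 2 electrons.
For the overall reaction I2(s) + Zn(s) → 2 I-(aq) + Zn2+(aq), Q = [I-(aq)]^2·[Zn2+(aq)] = 6.77×10^−9, giving log Q = −8.169.
E = E° − (0.0592/n)·log Q = +1.30 − (0.0592/2)(−8.169) = +1.54 V.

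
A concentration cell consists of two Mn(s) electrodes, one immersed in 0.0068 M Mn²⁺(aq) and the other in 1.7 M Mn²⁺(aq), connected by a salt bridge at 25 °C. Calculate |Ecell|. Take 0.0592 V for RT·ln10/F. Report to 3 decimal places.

For a concentration cell E°cell = 0, since both electrodes use the same couple.
The compartment with the higher Mn²⁺(aq) concentration (1.7 M) acts as the cathode; ions are reduced there and produced at the dilute (0.0068 M) anode.
With n = 2, Ecell = −(0.0592/2)·log([dilute]/[conc]) = −(0.0592/2)·log(0.0068/1.7) = +0.071 V.

0.071 V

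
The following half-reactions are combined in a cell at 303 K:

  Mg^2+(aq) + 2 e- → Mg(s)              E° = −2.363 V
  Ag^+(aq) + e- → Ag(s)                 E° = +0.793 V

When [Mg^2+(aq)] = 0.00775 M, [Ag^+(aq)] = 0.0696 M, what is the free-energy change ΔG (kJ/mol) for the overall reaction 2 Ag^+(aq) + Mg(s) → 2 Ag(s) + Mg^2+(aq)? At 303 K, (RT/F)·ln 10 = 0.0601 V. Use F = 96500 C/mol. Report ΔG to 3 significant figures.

With Ag⁺/Ag reduced at the cathode, E°cell = +0.793 − (−2.363) = +3.156 V and n = 2.
Q = [Mg^2+(aq)] / [Ag^+(aq)]^2 = 1.6, so log Q = 0.204 and E = +3.156 − (0.0601/2)(0.204) = +3.1499 V.
ΔG = −nFE = −(2)(96500)(+3.1499) J/mol = −608 kJ/mol.

−608 kJ/mol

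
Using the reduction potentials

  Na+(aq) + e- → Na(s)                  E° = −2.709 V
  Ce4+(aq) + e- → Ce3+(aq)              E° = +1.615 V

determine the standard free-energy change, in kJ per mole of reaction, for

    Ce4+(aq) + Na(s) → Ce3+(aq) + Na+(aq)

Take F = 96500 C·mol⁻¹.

In the reaction as written Ce4+(aq) is reduced, so the Ce⁴⁺/Ce³⁺ couple is the cathode and Na⁺/Na is the anode.
E°cell = +1.615 − (−2.709) = +4.324 V; balancing electrons gives n = 1.
ΔG° = −nFE°cell = −(1)(96500)(+4.324) J/mol = −417 kJ/mol.

−417 kJ/mol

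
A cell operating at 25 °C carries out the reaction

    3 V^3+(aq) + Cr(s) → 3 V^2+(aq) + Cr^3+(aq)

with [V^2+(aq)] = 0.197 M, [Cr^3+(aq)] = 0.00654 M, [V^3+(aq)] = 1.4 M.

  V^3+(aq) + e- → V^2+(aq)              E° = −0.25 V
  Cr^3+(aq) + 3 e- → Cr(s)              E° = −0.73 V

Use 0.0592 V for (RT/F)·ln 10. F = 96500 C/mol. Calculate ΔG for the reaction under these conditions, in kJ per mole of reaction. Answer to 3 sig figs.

−166 kJ/mol

E°cell = −0.25 − (−0.73) = +0.48 V; the balanced reaction transfers n = 3 electrons.
The reaction quotient is ([V^2+(aq)]^3·[Cr^3+(aq)]) / [V^3+(aq)]^3 = 1.82×10^−5; by Nernst, E = +0.48 − (0.0592/3)(−4.739) = +0.5735 V.
Then ΔG = −nFE = −3 × 96500 × +0.5735 J/mol = −166 kJ/mol.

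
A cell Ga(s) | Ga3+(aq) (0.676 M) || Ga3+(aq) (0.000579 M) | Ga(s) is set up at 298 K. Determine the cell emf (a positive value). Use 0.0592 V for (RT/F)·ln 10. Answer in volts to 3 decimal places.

0.061 V

For a concentration cell E°cell = 0, since both electrodes use the same couple.
The compartment with the higher Ga3+(aq) concentration (0.676 M) acts as the cathode; ions are reduced there and produced at the dilute (0.000579 M) anode.
With n = 3, Ecell = −(0.0592/3)·log([dilute]/[conc]) = −(0.0592/3)·log(0.000579/0.676) = +0.061 V.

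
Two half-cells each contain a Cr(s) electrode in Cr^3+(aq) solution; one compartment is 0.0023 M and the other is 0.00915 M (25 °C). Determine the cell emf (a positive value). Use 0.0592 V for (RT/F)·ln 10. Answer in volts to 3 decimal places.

For a concentration cell E°cell = 0, since both electrodes use the same couple.
The compartment with the higher Cr^3+(aq) concentration (0.00915 M) acts as the cathode; ions are reduced there and produced at the dilute (0.0023 M) anode.
With n = 3, Ecell = −(0.0592/3)·log([dilute]/[conc]) = −(0.0592/3)·log(0.0023/0.00915) = +0.012 V.

0.012 V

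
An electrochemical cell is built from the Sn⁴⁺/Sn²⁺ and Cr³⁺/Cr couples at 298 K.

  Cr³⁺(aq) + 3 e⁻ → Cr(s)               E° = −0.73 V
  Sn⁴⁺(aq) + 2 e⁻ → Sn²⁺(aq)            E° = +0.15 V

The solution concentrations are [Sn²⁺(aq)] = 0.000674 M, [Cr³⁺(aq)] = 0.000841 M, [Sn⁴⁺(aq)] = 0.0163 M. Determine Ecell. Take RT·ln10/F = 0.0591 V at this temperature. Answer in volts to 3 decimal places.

Since E°(Sn⁴⁺/Sn²⁺) > E°(Cr³⁺/Cr), Sn⁴⁺/Sn²⁺ serves as the cathode.
E°cell = E°cat − E°an = +0.15 − (−0.73) = +0.88 V; n = 6.
Balancing gives 3 Sn⁴⁺(aq) + 2 Cr(s) → 3 Sn²⁺(aq) + 2 Cr³⁺(aq); hence Q = ([Sn²⁺(aq)]^3·[Cr³⁺(aq)]^2) / [Sn⁴⁺(aq)]^3 = 5×10^−11 (log Q = −10.301).
By the Nernst equation, E = +0.88 − (0.0591/6)·(−10.301) = +0.981 V.

+0.981 V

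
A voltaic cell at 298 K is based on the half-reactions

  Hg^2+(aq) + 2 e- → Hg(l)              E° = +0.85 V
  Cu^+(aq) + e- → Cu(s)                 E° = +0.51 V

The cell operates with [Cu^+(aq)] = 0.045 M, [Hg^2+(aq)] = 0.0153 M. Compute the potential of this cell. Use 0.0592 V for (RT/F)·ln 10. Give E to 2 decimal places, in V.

+0.37 V

The Hg²⁺/Hg couple has the more positive E°, so it is the cathode; Cu⁺/Cu is the anode.
E°cell = +0.85 − (+0.51) = +0.34 V, with n = 2 electrons transferred.
Balancing gives Hg^2+(aq) + 2 Cu(s) → Hg(l) + 2 Cu^+(aq); hence Q = [Cu^+(aq)]^2 / [Hg^2+(aq)] = 0.132 (log Q = −0.878).
Applying E = E° − (RT ln10/nF)·log Q gives +0.34 − (0.0592/2)(−0.878) = +0.37 V.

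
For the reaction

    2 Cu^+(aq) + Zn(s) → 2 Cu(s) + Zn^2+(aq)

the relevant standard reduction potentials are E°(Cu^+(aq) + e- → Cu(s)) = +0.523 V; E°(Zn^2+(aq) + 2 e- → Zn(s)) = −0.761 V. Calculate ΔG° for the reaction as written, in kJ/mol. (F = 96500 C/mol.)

−248 kJ/mol

In the reaction as written Cu^+(aq) is reduced, so the Cu⁺/Cu couple is the cathode and Zn²⁺/Zn is the anode.
E°cell = +0.523 − (−0.761) = +1.284 V; balancing electrons gives n = 2.
ΔG° = −nFE°cell = −(2)(96500)(+1.284) J/mol = −248 kJ/mol.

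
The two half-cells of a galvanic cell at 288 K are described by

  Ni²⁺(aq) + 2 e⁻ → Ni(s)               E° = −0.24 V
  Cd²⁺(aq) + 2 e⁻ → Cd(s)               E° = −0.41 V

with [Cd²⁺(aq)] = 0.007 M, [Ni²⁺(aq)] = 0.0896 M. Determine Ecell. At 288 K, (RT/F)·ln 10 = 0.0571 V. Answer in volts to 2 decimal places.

Since E°(Ni²⁺/Ni) > E°(Cd²⁺/Cd), Ni²⁺/Ni serves as the cathode.
E°cell = E°cat − E°an = −0.24 − (−0.41) = +0.17 V; n = 2.
For the overall reaction Ni²⁺(aq) + Cd(s) → Ni(s) + Cd²⁺(aq), Q = [Cd²⁺(aq)] / [Ni²⁺(aq)] = 0.0781, giving log Q = −1.107.
Applying E = E° − (RT ln10/nF)·log Q gives +0.17 − (0.0571/2)(−1.107) = +0.20 V.

+0.20 V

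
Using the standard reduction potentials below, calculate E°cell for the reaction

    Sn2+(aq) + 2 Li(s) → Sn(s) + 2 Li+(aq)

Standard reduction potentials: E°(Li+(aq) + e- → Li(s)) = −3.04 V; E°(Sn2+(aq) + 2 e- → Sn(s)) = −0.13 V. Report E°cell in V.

+2.91 V

In the reaction as written, Sn2+(aq) is reduced (cathode) and Li+(aq) is produced by oxidation at the anode.
E°cell = E°(cathode) − E°(anode) = −0.13 − (−3.04) = +2.91 V.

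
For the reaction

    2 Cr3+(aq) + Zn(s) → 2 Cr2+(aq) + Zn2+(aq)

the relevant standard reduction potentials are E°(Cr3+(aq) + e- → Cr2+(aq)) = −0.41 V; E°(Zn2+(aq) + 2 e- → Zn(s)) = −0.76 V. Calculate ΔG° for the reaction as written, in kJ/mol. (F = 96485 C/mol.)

In the reaction as written Cr3+(aq) is reduced, so the Cr³⁺/Cr²⁺ couple is the cathode and Zn²⁺/Zn is the anode.
E°cell = −0.41 − (−0.76) = +0.35 V; balancing electrons gives n = 2.
ΔG° = −nFE°cell = −(2)(96485)(+0.35) J/mol = −67.5 kJ/mol.

−67.5 kJ/mol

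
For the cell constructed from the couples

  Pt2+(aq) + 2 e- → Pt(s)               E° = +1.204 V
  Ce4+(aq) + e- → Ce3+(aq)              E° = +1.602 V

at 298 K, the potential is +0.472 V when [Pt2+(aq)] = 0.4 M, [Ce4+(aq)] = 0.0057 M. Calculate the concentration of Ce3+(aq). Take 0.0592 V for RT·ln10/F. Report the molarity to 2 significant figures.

0.00051 M

With Ce⁴⁺/Ce³⁺ at the cathode and Pt²⁺/Pt at the anode, E°cell = +1.602 − (+1.204) = +0.398 V (n = 2).
Rearranging E = E° − (0.0592/n)·log Q gives log Q = 2(+0.398 − (+0.472))/0.0592 = −2.500.
Balancing electrons gives 2 Ce4+(aq) + Pt(s) → 2 Ce3+(aq) + Pt2+(aq); thus Q = ([Ce3+(aq)]^2·[Pt2+(aq)]) / [Ce4+(aq)]^2.
Isolating [Ce3+(aq)] in Q = 10^{−2.500} yields log [Ce3+(aq)] = −3.295, i.e. 0.00051 M.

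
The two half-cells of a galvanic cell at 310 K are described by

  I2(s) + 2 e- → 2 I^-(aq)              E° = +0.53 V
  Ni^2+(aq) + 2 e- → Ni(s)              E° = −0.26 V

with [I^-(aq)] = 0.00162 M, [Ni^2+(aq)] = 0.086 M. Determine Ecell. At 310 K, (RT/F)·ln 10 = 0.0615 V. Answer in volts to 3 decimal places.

+0.994 V

Since E°(I₂/I⁻) > E°(Ni²⁺/Ni), I₂/I⁻ serves as the cathode.
E°cell = E°cat − E°an = +0.53 − (−0.26) = +0.79 V; n = 2.
For the overall reaction I2(s) + Ni(s) → 2 I^-(aq) + Ni^2+(aq), Q = [I^-(aq)]^2·[Ni^2+(aq)] = 2.26×10^−7, giving log Q = −6.646.
By the Nernst equation, E = +0.79 − (0.0615/2)·(−6.646) = +0.994 V.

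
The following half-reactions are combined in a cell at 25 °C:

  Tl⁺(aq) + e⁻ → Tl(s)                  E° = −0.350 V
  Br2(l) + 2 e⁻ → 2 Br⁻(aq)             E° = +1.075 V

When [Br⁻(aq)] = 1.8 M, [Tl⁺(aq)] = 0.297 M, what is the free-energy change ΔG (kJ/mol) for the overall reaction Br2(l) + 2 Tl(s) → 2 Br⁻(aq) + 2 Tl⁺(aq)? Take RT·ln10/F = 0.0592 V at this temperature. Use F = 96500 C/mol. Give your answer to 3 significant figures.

E°cell = +1.075 − (−0.350) = +1.425 V; the balanced reaction transfers n = 2 electrons.
Q = [Br⁻(aq)]^2·[Tl⁺(aq)]^2 = 0.286, so log Q = −0.544 and E = +1.425 − (0.0592/2)(−0.544) = +1.4411 V.
Then ΔG = −nFE = −2 × 96500 × +1.4411 J/mol = −278 kJ/mol.

−278 kJ/mol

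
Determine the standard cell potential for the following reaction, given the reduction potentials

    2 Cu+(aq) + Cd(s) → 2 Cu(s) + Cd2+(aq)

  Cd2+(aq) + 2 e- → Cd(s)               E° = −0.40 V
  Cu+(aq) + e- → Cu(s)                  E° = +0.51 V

+0.91 V

Cu+(aq) gains electrons, so the Cu⁺/Cu couple is the cathode; the Cd²⁺/Cd couple is the anode.
E°cell = E°(cathode) − E°(anode) = +0.51 − (−0.40) = +0.91 V.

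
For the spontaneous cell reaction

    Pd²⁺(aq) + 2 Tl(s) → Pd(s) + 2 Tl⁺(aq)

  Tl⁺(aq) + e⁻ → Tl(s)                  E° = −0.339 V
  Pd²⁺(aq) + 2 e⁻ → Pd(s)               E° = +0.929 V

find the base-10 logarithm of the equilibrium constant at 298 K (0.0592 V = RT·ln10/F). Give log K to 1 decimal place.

log K = 42.8

The Pd²⁺/Pd couple is reduced (cathode); E°cell = +0.929 − (−0.339) = +1.268 V with n = 2.
At equilibrium E = 0, so log K = nE°cell / 0.0592 = (2)(+1.268) / 0.0592 = 42.8.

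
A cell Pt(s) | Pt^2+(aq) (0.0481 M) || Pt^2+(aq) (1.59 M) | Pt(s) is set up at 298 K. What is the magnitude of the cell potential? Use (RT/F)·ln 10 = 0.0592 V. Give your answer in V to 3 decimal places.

0.045 V

For a concentration cell E°cell = 0, since both electrodes use the same couple.
The compartment with the higher Pt^2+(aq) concentration (1.59 M) acts as the cathode; ions are reduced there and produced at the dilute (0.0481 M) anode.
With n = 2, Ecell = −(0.0592/2)·log([dilute]/[conc]) = −(0.0592/2)·log(0.0481/1.59) = +0.045 V.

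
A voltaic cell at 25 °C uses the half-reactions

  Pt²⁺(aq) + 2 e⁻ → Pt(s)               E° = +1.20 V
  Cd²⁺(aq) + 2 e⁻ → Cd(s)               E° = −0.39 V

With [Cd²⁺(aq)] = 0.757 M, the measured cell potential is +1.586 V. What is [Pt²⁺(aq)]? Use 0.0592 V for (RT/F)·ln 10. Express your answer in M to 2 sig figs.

0.55 M

The Pt²⁺/Pt couple has the larger reduction potential, so it is the cathode: E°cell = +1.20 − (−0.39) = +1.59 V and n = 2.
Rearranging E = E° − (0.0592/n)·log Q gives log Q = 2(+1.59 − (+1.586))/0.0592 = 0.135.
For Pt²⁺(aq) + Cd(s) → Pt(s) + Cd²⁺(aq), the reaction quotient is Q = [Cd²⁺(aq)] / [Pt²⁺(aq)].
Solving for the unknown gives log [Pt²⁺(aq)] = −0.256, so [Pt²⁺(aq)] ≈ 0.55 M.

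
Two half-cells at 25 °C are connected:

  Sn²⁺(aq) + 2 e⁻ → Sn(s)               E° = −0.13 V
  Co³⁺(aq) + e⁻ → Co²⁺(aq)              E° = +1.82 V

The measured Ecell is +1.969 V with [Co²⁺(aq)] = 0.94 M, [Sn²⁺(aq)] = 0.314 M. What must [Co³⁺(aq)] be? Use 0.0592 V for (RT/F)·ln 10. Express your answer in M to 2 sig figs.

1.1 M

The Co³⁺/Co²⁺ couple has the larger reduction potential, so it is the cathode: E°cell = +1.82 − (−0.13) = +1.95 V and n = 2.
Rearranging E = E° − (0.0592/n)·log Q gives log Q = 2(+1.95 − (+1.969))/0.0592 = −0.642.
The balanced reaction is 2 Co³⁺(aq) + Sn(s) → 2 Co²⁺(aq) + Sn²⁺(aq), so Q = ([Co²⁺(aq)]^2·[Sn²⁺(aq)]) / [Co³⁺(aq)]^2.
Substituting the known concentrations and solving, log [Co³⁺(aq)] = 0.043 and [Co³⁺(aq)] = 1.1 M.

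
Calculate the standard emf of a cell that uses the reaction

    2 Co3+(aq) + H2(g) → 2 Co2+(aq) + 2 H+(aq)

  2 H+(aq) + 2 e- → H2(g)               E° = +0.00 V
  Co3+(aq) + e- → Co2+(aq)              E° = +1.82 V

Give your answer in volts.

In the reaction as written, Co3+(aq) is reduced (cathode) and H+(aq) is produced by oxidation at the anode.
E°cell = E°(cathode) − E°(anode) = +1.82 − (+0.00) = +1.82 V.

+1.82 V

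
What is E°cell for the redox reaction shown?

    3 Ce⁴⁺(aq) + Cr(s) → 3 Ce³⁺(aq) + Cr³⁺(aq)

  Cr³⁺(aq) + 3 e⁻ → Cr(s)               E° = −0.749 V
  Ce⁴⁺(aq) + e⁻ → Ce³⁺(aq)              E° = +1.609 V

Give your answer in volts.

In the reaction as written, Ce⁴⁺(aq) is reduced (cathode) and Cr³⁺(aq) is produced by oxidation at the anode.
E°cell = E°(cathode) − E°(anode) = +1.609 − (−0.749) = +2.358 V.
The positive value indicates the reaction is spontaneous as written.

+2.358 V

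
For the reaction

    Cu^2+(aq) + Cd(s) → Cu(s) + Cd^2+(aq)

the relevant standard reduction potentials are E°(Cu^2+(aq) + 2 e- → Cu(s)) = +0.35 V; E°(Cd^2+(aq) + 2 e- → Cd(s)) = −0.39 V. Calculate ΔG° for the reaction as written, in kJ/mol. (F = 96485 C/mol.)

−143 kJ/mol

In the reaction as written Cu^2+(aq) is reduced, so the Cu²⁺/Cu couple is the cathode and Cd²⁺/Cd is the anode.
E°cell = +0.35 − (−0.39) = +0.74 V; balancing electrons gives n = 2.
ΔG° = −nFE°cell = −(2)(96485)(+0.74) J/mol = −143 kJ/mol.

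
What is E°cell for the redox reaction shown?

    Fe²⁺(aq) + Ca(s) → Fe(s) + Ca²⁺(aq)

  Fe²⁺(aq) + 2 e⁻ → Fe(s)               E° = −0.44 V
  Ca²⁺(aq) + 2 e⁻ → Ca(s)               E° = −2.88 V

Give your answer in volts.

+2.44 V

In the reaction as written, Fe²⁺(aq) is reduced (cathode) and Ca²⁺(aq) is produced by oxidation at the anode.
E°cell = E°(cathode) − E°(anode) = −0.44 − (−2.88) = +2.44 V.
The positive value indicates the reaction is spontaneous as written.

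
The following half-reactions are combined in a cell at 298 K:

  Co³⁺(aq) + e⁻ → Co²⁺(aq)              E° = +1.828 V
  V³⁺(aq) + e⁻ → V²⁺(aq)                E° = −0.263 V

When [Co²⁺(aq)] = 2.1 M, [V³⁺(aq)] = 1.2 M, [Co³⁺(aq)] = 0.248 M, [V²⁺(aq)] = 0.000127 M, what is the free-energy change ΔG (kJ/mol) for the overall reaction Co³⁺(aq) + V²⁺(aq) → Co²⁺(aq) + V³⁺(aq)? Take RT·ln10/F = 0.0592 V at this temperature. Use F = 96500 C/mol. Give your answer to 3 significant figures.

With Co³⁺/Co²⁺ reduced at the cathode, E°cell = +1.828 − (−0.263) = +2.091 V and n = 1.
The reaction quotient is ([Co²⁺(aq)]·[V³⁺(aq)]) / ([Co³⁺(aq)]·[V²⁺(aq)]) = 8×10^4; by Nernst, E = +2.091 − (0.0592/1)(4.903) = +1.8007 V.
Then ΔG = −nFE = −1 × 96500 × +1.8007 J/mol = −174 kJ/mol.

−174 kJ/mol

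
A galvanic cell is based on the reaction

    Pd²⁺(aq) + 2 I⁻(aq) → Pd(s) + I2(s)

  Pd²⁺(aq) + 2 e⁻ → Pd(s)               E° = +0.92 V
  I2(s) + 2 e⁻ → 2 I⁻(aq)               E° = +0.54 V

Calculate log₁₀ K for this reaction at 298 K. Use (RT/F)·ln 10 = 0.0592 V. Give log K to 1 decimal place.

log K = 12.8

The Pd²⁺/Pd couple is reduced (cathode); E°cell = +0.92 − (+0.54) = +0.38 V with n = 2.
At equilibrium E = 0, so log K = nE°cell / 0.0592 = (2)(+0.38) / 0.0592 = 12.8.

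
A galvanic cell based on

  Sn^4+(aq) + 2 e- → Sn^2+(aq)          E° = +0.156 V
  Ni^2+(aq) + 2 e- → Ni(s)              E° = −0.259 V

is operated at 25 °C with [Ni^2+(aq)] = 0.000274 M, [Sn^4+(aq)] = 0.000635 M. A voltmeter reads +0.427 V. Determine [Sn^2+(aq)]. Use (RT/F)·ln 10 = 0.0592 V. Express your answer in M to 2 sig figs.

The Sn⁴⁺/Sn²⁺ couple has the larger reduction potential, so it is the cathode: E°cell = +0.156 − (−0.259) = +0.415 V and n = 2.
Since E = E° − (0.0592/n)·log Q, log Q = n(E° − E)/0.0592 = −0.405.
The balanced reaction is Sn^4+(aq) + Ni(s) → Sn^2+(aq) + Ni^2+(aq), so Q = ([Sn^2+(aq)]·[Ni^2+(aq)]) / [Sn^4+(aq)].
Isolating [Sn^2+(aq)] in Q = 10^{−0.405} yields log [Sn^2+(aq)] = −0.040, i.e. 0.91 M.

0.91 M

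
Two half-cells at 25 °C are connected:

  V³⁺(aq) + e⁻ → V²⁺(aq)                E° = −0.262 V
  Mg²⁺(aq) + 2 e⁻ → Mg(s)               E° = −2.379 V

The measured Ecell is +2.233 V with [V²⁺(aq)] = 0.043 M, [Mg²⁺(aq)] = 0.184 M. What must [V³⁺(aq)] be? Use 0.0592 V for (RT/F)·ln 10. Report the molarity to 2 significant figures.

1.7 M

With V³⁺/V²⁺ at the cathode and Mg²⁺/Mg at the anode, E°cell = −0.262 − (−2.379) = +2.117 V (n = 2).
From the Nernst equation, log Q = n(E° − E)/0.0592 = 2·(+2.117 − (+2.233))/0.0592 = −3.919.
The balanced reaction is 2 V³⁺(aq) + Mg(s) → 2 V²⁺(aq) + Mg²⁺(aq), so Q = ([V²⁺(aq)]^2·[Mg²⁺(aq)]) / [V³⁺(aq)]^2.
Isolating [V³⁺(aq)] in Q = 10^{−3.919} yields log [V³⁺(aq)] = 0.225, i.e. 1.7 M.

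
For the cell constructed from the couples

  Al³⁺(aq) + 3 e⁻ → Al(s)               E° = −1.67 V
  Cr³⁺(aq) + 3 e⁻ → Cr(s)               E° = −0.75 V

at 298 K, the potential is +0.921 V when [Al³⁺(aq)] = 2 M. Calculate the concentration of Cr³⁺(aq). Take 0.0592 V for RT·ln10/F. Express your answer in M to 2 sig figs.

2.2 M

The Cr³⁺/Cr couple has the larger reduction potential, so it is the cathode: E°cell = −0.75 − (−1.67) = +0.92 V and n = 3.
From the Nernst equation, log Q = n(E° − E)/0.0592 = 3·(+0.92 − (+0.921))/0.0592 = −0.051.
Balancing electrons gives Cr³⁺(aq) + Al(s) → Cr(s) + Al³⁺(aq); thus Q = [Al³⁺(aq)] / [Cr³⁺(aq)].
Substituting the known concentrations and solving, log [Cr³⁺(aq)] = 0.352 and [Cr³⁺(aq)] = 2.2 M.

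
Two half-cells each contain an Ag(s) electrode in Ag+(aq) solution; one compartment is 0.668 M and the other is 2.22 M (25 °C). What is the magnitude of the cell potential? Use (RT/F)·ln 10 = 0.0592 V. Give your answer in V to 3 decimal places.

0.031 V

For a concentration cell E°cell = 0, since both electrodes use the same couple.
The compartment with the higher Ag+(aq) concentration (2.22 M) acts as the cathode; ions are reduced there and produced at the dilute (0.668 M) anode.
With n = 1, Ecell = −(0.0592/1)·log([dilute]/[conc]) = −(0.0592/1)·log(0.668/2.22) = +0.031 V.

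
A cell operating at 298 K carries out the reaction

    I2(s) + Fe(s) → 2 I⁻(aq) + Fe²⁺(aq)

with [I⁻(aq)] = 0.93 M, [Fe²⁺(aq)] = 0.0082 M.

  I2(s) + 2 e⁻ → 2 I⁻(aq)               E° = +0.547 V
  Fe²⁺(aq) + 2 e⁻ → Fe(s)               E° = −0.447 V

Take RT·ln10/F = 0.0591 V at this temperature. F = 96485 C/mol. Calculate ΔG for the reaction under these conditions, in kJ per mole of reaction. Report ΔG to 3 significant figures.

−204 kJ/mol

With I₂/I⁻ reduced at the cathode, E°cell = +0.547 − (−0.447) = +0.994 V and n = 2.
Here Q = [I⁻(aq)]^2·[Fe²⁺(aq)] = 0.00709 (log Q = −2.149), giving E = +0.994 − (0.0591/2)·(−2.149) = +1.0575 V.
ΔG = −nFE = −(2)(96485)(+1.0575) J/mol = −204 kJ/mol.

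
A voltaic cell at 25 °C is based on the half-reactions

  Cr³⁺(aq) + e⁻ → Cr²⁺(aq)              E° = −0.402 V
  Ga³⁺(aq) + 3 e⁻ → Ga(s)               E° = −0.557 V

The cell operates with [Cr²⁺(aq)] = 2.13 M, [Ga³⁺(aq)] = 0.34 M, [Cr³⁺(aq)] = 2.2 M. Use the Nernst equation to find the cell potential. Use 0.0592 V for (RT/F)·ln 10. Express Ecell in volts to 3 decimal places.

+0.165 V

Since E°(Cr³⁺/Cr²⁺) > E°(Ga³⁺/Ga), Cr³⁺/Cr²⁺ serves as the cathode.
E°cell = E°cat − E°an = −0.402 − (−0.557) = +0.155 V; n = 3.
The balanced reaction is 3 Cr³⁺(aq) + Ga(s) → 3 Cr²⁺(aq) + Ga³⁺(aq), so Q = ([Cr²⁺(aq)]^3·[Ga³⁺(aq)]) / [Cr³⁺(aq)]^3 = 0.309 and log Q = −0.511.
Applying E = E° − (RT ln10/nF)·log Q gives +0.155 − (0.0592/3)(−0.511) = +0.165 V.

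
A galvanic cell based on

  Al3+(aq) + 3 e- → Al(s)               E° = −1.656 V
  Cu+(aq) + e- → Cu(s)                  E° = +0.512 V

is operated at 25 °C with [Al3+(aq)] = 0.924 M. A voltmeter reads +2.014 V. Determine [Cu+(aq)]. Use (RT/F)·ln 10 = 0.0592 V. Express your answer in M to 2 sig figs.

With Cu⁺/Cu at the cathode and Al³⁺/Al at the anode, E°cell = +0.512 − (−1.656) = +2.168 V (n = 3).
From the Nernst equation, log Q = n(E° − E)/0.0592 = 3·(+2.168 − (+2.014))/0.0592 = 7.804.
The balanced reaction is 3 Cu+(aq) + Al(s) → 3 Cu(s) + Al3+(aq), so Q = [Al3+(aq)] / [Cu+(aq)]^3.
Substituting the known concentrations and solving, log [Cu+(aq)] = −2.613 and [Cu+(aq)] = 0.0024 M.

0.0024 M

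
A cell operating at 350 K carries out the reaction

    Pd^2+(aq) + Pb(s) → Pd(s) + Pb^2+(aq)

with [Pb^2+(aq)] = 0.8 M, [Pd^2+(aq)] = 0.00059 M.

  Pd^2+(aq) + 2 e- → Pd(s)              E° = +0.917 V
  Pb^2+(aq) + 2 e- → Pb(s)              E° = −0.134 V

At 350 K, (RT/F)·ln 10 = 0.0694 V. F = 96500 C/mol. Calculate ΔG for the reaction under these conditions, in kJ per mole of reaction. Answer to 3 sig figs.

E°cell = +0.917 − (−0.134) = +1.051 V; the balanced reaction transfers n = 2 electrons.
The reaction quotient is [Pb^2+(aq)] / [Pd^2+(aq)] = 1.36×10^3; by Nernst, E = +1.051 − (0.0694/2)(3.132) = +0.9423 V.
Finally ΔG = −nFE = −(2)(96500 C/mol)(+0.9423 V) = −182 kJ/mol.

−182 kJ/mol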